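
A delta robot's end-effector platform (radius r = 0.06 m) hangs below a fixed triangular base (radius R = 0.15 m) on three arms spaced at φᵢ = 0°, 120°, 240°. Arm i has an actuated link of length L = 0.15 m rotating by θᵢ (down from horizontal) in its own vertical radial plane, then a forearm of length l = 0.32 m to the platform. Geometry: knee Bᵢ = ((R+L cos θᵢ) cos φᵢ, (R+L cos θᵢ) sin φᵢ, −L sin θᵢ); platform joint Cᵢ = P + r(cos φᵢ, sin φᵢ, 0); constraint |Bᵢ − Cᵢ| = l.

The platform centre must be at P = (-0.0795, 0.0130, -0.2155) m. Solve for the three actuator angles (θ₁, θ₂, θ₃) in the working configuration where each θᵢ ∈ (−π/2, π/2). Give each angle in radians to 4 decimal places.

rotate P by −φ1: (-0.0795, 0.0130, -0.2155)
  e−x'=0.1695;  (l²−L²−(e−x')²−y'²−z²)/2L = 0.0152
  √(A²+B²)=0.2742;  θ1 = -0.9043+1.5153 ≈ 0.6110
rotate P by −φ2: (0.0510, 0.0623, -0.2155)
  e−x'=0.0390;  (l²−L²−(e−x')²−y'²−z²)/2L = 0.0935
  √(A²+B²)=0.2190;  θ2 = -1.3918+1.1297 ≈ -0.2621
arm 3 (φ=240.0°): x'=0.0285, y'=-0.0753
  e−x'=0.0615;  (l²−L²−(e−x')²−y'²−z²)/2L = 0.0800
  √(A²+B²)=0.2241;  θ3 = -1.2928+1.2058 ≈ -0.0870

θ₁ = 0.6110, θ₂ = -0.2621, θ₃ = -0.0870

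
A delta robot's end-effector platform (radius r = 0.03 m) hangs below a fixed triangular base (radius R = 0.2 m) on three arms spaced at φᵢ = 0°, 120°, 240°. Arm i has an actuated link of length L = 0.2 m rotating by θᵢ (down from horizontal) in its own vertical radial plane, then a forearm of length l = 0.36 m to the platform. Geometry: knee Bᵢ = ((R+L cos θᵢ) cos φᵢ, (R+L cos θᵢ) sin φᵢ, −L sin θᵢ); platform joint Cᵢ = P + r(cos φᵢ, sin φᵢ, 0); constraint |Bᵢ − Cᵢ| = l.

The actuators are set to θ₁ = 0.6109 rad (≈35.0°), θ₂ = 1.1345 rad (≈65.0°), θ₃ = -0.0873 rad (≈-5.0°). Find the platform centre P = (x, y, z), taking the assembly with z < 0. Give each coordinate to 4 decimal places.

arm 1 at φ=0.0°: (R−r)+L cos θ1 = 0.3338;  O1 = (0.3338, 0.0000, -0.1147)
arm 2 at φ=120.0°: (R−r)+L cos θ2 = 0.2545;  O2 = (-0.1273, 0.2204, -0.1813)
arm 3 at φ=240.0°: (R−r)+L cos θ3 = 0.3692;  O3 = (-0.1846, -0.3198, 0.0174)
eliminate P² terms by subtracting sphere 1 from 2 and 3
plane₁₂: -0.9222x+0.4408y+-0.1331z = -0.0270
det = 1.0469;  x = 0.0114+0.0300z,  y = -0.0373+0.3647z
sphere 1 gives Az²+Bz+C=0 with A=1.1339, B=0.1829, C=-0.0111;  B²−4AC=0.0837;  roots -0.2083, 0.0470;  negative root z = -0.2083
x = 0.0052, y = -0.1133

(0.0052, -0.1133, -0.2083)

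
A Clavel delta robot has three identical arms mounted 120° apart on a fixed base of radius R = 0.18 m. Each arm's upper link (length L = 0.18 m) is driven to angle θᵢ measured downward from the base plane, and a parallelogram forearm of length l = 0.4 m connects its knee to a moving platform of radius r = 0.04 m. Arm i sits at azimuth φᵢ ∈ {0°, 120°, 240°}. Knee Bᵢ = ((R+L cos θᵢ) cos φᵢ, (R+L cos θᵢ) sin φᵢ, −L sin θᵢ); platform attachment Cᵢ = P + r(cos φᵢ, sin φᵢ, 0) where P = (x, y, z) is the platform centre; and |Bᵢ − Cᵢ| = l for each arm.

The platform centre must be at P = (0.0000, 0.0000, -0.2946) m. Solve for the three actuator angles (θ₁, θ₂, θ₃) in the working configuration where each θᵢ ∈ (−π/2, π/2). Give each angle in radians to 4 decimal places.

θ₁ = 0.2620, θ₂ = 0.2620, θ₃ = 0.2620

φ1=0.0° → target in arm frame (0.0000, 0.0000)
  A cos θ + B sin θ = C:  0.1400·cos θ + -0.2946·sin θ = 0.0589
  γ=atan2(-0.2946,0.1400)=-1.1272;  ψ=arccos(0.1806)=1.3892;  θ1=γ+ψ≈0.2620
rotate P by −φ2: (0.0000, 0.0000, -0.2946)
  e−x'=0.1400;  (l²−L²−(e−x')²−y'²−z²)/2L = 0.0589
  θ2 = atan2(B,A) + arccos(C/0.3262) = 0.2620
rotate P by −φ3: (0.0000, 0.0000, -0.2946)
  A cos θ + B sin θ = C:  0.1400·cos θ + -0.2946·sin θ = 0.0589
  √(A²+B²)=0.3262;  θ3 = -1.1272+1.3892 ≈ 0.2620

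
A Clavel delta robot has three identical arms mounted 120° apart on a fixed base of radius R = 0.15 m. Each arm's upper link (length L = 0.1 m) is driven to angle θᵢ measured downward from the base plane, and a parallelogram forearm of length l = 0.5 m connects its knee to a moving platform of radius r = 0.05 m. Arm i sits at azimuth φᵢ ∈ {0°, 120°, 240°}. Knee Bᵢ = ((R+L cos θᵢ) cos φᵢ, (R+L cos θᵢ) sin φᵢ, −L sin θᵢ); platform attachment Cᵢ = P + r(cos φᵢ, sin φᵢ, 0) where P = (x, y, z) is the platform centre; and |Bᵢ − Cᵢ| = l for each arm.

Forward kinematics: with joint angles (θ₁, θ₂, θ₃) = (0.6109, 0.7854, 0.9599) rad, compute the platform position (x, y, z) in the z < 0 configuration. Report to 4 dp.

(0.0460, 0.0270, -0.5378)

arm 1 at φ=0.0°: (R−r)+L cos θ1 = 0.1819;  S1 = (0.1819, 0.0000, -0.0574)
φ2=120.0°: virtual centre (-0.0854, 0.1478, -0.0707), radius l
S3 = (0.1574·cos240.0°, 0.1574·sin240.0°, -0.0819) = (-0.0787, -0.1363, -0.0819)
eliminate P² terms by subtracting sphere 1 from 2 and 3
linear system: -0.5345x+0.2957y = -0.0022−-0.0267z; -0.5212x+-0.2726y = -0.0049−-0.0491z
det = 0.2998;  x = 0.0069+-0.0727z,  y = 0.0049+-0.0411z
into |P−S₁|² = l²: 1.0070z² + 0.1398z + -0.2160 = 0;  Δ = 0.8898;  z = -0.5378 or 0.3990 → z<0 root = -0.5378
x = 0.0460, y = 0.0270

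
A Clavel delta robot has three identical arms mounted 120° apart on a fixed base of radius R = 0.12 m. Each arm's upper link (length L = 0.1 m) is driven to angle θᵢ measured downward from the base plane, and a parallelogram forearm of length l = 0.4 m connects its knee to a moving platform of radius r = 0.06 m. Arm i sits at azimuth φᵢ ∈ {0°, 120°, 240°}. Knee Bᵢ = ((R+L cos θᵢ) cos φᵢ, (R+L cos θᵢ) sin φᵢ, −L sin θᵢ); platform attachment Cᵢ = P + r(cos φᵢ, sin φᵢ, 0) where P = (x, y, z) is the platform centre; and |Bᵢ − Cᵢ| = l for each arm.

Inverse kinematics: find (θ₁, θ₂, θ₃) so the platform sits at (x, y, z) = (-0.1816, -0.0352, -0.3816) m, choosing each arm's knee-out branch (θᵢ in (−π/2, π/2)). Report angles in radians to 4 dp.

θ₁ = 1.2223, θ₂ = 0.3496, θ₃ = 0.0875

rotate P by −φ1: (-0.1816, -0.0352, -0.3816)
  e−x'=0.2416;  (l²−L²−(e−x')²−y'²−z²)/2L = -0.2761
  θ1 = atan2(B,A) + arccos(C/0.4517) = 1.2223
rotate P by −φ2: (0.0603, 0.1749, -0.3816)
  A=-0.0003, B=-0.3816, C=(l²−L²−A²−y'²−z²)/(2L)=-0.1310
  √(A²+B²)=0.3816;  θ2 = -1.5716+1.9212 ≈ 0.3496
rotate P by −φ3: (0.1213, -0.1397, -0.3816)
  A cos θ + B sin θ = C:  -0.0613·cos θ + -0.3816·sin θ = -0.0944
  √(A²+B²)=0.3865;  θ3 = -1.7300+1.8176 ≈ 0.0875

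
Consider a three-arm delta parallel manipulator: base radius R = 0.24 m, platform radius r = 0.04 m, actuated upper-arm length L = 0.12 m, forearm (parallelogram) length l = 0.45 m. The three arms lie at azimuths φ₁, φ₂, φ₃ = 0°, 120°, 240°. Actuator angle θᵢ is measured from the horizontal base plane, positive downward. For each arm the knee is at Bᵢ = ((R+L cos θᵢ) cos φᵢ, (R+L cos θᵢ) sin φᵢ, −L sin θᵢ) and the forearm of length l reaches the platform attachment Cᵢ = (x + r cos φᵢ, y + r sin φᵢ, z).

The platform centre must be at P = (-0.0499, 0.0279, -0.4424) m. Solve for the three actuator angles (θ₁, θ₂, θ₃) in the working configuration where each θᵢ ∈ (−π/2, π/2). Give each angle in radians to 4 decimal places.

θ₁ = 1.1341, θ₂ = 0.6109, θ₃ = 0.8724

rotate P by −φ1: (-0.0499, 0.0279, -0.4424)
  A cos θ + B sin θ = C:  0.2499·cos θ + -0.4424·sin θ = -0.2952
  √(A²+B²)=0.5081;  θ1 = -1.0566+2.1907 ≈ 1.1341
rotate P by −φ2: (0.0491, 0.0293, -0.4424)
  e−x'=0.1509;  (l²−L²−(e−x')²−y'²−z²)/2L = -0.1302
  γ=atan2(-0.4424,0.1509)=-1.2421;  ψ=arccos(-0.2785)=1.8530;  θ2=γ+ψ≈0.6109
rotate P by −φ3: (0.0008, -0.0572, -0.4424)
  A=0.1992, B=-0.4424, C=(l²−L²−A²−y'²−z²)/(2L)=-0.2107
  γ=atan2(-0.4424,0.1992)=-1.1477;  ψ=arccos(-0.4343)=2.0201;  θ3=γ+ψ≈0.8724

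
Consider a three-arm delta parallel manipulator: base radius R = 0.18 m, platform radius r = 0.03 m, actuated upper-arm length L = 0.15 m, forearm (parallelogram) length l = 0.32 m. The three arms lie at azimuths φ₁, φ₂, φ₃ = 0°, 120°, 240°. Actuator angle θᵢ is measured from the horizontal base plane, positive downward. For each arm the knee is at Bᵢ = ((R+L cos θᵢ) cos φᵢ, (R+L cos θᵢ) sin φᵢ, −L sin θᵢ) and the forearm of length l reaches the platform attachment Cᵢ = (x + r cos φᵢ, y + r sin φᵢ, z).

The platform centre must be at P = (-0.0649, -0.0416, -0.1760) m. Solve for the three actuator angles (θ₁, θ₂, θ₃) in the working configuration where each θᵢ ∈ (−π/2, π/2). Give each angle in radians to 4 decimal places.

arm 1 (φ=0.0°): x'=-0.0649, y'=-0.0416
  A cos θ + B sin θ = C:  0.2149·cos θ + -0.1760·sin θ = 0.0034
  √(A²+B²)=0.2778;  θ1 = -0.6862+1.5587 ≈ 0.8724
arm 2 (φ=120.0°): x'=-0.0036, y'=0.0770
  A cos θ + B sin θ = C:  0.1536·cos θ + -0.1760·sin θ = 0.0647
  γ=atan2(-0.1760,0.1536)=-0.8533;  ψ=arccos(0.2770)=1.2902;  θ2=γ+ψ≈0.4368
rotate P by −φ3: (0.0685, -0.0354, -0.1760)
  e−x'=0.0815;  (l²−L²−(e−x')²−y'²−z²)/2L = 0.1367
  γ=atan2(-0.1760,0.0815)=-1.1370;  ψ=arccos(0.7050)=0.7883;  θ3=γ+ψ≈-0.3487

θ₁ = 0.8724, θ₂ = 0.4368, θ₃ = -0.3487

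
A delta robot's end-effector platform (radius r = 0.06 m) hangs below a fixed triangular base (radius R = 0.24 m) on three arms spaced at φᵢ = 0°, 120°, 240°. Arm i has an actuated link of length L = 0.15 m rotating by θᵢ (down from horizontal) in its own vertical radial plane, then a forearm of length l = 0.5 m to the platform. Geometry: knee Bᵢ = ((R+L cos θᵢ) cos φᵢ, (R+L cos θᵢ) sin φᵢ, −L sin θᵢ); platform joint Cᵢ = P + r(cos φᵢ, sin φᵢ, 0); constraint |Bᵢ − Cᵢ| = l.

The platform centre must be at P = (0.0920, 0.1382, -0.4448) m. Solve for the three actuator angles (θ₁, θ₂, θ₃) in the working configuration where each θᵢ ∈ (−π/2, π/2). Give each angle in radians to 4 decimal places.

φ1=0.0° → target in arm frame (0.0920, 0.1382)
  A cos θ + B sin θ = C:  0.0880·cos θ + -0.4448·sin θ = 0.0094
  √(A²+B²)=0.4534;  θ1 = -1.3755+1.5501 ≈ 0.1747
rotate P by −φ2: (0.0737, -0.1488, -0.4448)
  e−x'=0.1063;  (l²−L²−(e−x')²−y'²−z²)/2L = -0.0126
  √(A²+B²)=0.4573;  θ2 = -1.3362+1.5984 ≈ 0.2622
rotate P by −φ3: (-0.1657, 0.0106, -0.4448)
  e−x'=0.3457;  (l²−L²−(e−x')²−y'²−z²)/2L = -0.2999
  θ3 = atan2(B,A) + arccos(C/0.5633) = 1.2220

θ₁ = 0.1747, θ₂ = 0.2622, θ₃ = 1.2220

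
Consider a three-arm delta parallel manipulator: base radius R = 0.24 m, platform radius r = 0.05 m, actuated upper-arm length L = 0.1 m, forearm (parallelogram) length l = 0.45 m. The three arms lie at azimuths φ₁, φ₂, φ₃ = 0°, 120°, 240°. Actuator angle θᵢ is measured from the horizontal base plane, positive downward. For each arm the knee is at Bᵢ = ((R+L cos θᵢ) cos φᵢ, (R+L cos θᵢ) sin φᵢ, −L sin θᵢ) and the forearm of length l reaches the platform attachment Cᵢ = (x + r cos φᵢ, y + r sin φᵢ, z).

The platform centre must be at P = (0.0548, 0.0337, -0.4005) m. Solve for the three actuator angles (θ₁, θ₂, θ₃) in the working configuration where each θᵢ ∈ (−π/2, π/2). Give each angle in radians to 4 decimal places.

rotate P by −φ1: (0.0548, 0.0337, -0.4005)
  A=0.1352, B=-0.4005, C=(l²−L²−A²−y'²−z²)/(2L)=0.0634
  γ=atan2(-0.4005,0.1352)=-1.2452;  ψ=arccos(0.1500)=1.4202;  θ1=γ+ψ≈0.1750
φ2=120.0° → target in arm frame (0.0018, -0.0643)
  A=0.1882, B=-0.4005, C=(l²−L²−A²−y'²−z²)/(2L)=-0.0373
  γ=atan2(-0.4005,0.1882)=-1.1315;  ψ=arccos(-0.0843)=1.6552;  θ2=γ+ψ≈0.5237
φ3=240.0° → target in arm frame (-0.0566, 0.0306)
  e−x'=0.2466;  (l²−L²−(e−x')²−y'²−z²)/2L = -0.1482
  γ=atan2(-0.4005,0.2466)=-1.0189;  ψ=arccos(-0.3151)=1.8914;  θ3=γ+ψ≈0.8725

θ₁ = 0.1750, θ₂ = 0.5237, θ₃ = 0.8725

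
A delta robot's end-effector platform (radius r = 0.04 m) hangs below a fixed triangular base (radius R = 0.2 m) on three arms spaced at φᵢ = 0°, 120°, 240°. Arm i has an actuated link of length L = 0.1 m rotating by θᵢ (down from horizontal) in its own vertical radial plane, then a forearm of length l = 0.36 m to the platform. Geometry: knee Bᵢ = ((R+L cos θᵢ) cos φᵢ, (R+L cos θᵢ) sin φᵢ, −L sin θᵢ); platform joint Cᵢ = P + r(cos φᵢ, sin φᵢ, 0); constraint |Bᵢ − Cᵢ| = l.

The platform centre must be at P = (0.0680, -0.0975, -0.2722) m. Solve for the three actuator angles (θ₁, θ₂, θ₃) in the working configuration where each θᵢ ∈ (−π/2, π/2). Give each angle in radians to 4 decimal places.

φ1=0.0° → target in arm frame (0.0680, -0.0975)
  A cos θ + B sin θ = C:  0.0920·cos θ + -0.2722·sin θ = 0.1377
  γ=atan2(-0.2722,0.0920)=-1.2449;  ψ=arccos(0.4792)=1.0711;  θ1=γ+ψ≈-0.1738
arm 2 (φ=120.0°): x'=-0.1184, y'=-0.0101
  e−x'=0.2784;  (l²−L²−(e−x')²−y'²−z²)/2L = -0.1606
  θ2 = atan2(B,A) + arccos(C/0.3894) = 1.2219
rotate P by −φ3: (0.0504, 0.1076, -0.2722)
  A=0.1096, B=-0.2722, C=(l²−L²−A²−y'²−z²)/(2L)=0.1096
  θ3 = atan2(B,A) + arccos(C/0.2934) = -0.0001

θ₁ = -0.1738, θ₂ = 1.2219, θ₃ = -0.0001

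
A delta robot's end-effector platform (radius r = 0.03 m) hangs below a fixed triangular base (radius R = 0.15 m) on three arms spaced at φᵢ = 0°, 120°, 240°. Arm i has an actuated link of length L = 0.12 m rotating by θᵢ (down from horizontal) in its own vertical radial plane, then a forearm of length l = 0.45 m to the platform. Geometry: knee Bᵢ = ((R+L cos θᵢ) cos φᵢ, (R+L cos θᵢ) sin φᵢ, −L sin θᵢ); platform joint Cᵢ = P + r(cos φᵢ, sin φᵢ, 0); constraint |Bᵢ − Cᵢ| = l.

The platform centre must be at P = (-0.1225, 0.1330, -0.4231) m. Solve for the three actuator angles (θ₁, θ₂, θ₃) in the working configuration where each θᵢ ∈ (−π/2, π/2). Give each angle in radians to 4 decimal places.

arm 1 (φ=0.0°): x'=-0.1225, y'=0.1330
  A=0.2425, B=-0.4231, C=(l²−L²−A²−y'²−z²)/(2L)=-0.2809
  γ=atan2(-0.4231,0.2425)=-1.0504;  ψ=arccos(-0.5759)=2.1846;  θ1=γ+ψ≈1.1342
φ2=120.0° → target in arm frame (0.1764, 0.0396)
  e−x'=-0.0564;  (l²−L²−(e−x')²−y'²−z²)/2L = 0.0181
  √(A²+B²)=0.4268;  θ2 = -1.7034+1.5285 ≈ -0.1749
rotate P by −φ3: (-0.0539, -0.1726, -0.4231)
  A=0.1739, B=-0.4231, C=(l²−L²−A²−y'²−z²)/(2L)=-0.2123
  √(A²+B²)=0.4575;  θ3 = -1.1808+2.0534 ≈ 0.8726

θ₁ = 1.1342, θ₂ = -0.1749, θ₃ = 0.8726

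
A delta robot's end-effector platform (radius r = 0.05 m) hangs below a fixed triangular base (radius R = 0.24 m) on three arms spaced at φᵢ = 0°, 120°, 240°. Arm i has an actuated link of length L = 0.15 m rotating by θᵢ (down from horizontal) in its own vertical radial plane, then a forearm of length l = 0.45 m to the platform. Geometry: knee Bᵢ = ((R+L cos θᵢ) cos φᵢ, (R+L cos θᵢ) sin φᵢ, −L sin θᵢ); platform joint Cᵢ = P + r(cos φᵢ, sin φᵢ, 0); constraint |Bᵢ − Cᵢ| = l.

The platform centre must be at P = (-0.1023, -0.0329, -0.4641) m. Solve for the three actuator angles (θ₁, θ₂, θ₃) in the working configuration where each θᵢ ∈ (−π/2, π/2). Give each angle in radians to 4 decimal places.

θ₁ = 1.3965, θ₂ = 0.8730, θ₃ = 0.6111

φ1=0.0° → target in arm frame (-0.1023, -0.0329)
  A=0.2923, B=-0.4641, C=(l²−L²−A²−y'²−z²)/(2L)=-0.4064
  √(A²+B²)=0.5485;  θ1 = -1.0087+2.4052 ≈ 1.3965
arm 2 (φ=120.0°): x'=0.0227, y'=0.1050
  A=0.1673, B=-0.4641, C=(l²−L²−A²−y'²−z²)/(2L)=-0.2481
  θ2 = atan2(B,A) + arccos(C/0.4933) = 0.8730
φ3=240.0° → target in arm frame (0.0796, -0.0721)
  A cos θ + B sin θ = C:  0.1104·cos θ + -0.4641·sin θ = -0.1759
  θ3 = atan2(B,A) + arccos(C/0.4770) = 0.6111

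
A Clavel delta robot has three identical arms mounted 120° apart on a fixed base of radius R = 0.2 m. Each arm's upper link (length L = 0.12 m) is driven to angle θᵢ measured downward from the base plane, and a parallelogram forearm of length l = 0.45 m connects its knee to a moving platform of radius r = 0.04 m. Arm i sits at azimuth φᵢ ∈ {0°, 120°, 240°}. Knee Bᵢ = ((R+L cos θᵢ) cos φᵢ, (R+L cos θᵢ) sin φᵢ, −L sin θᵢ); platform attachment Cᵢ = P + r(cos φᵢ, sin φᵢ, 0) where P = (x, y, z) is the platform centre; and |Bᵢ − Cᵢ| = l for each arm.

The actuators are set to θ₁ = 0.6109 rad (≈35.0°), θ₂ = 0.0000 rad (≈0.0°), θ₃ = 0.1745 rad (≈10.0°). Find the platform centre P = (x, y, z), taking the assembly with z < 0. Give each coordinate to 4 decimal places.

centre 1 = (0.2583·cos0.0°, 0.2583·sin0.0°, -0.0688) = (0.2583, 0.0000, -0.0688)
arm 2 at φ=120.0°: e+L cos θ2 = 0.2800;  centre 2 = (-0.1400, 0.2425, 0.0000)
arm 3 at φ=240.0°: e+L cos θ3 = 0.2782;  centre 3 = (-0.1391, -0.2409, -0.0208)
eliminate P² terms by subtracting sphere 1 from 2 and 3
plane₁₂: -0.7966x+0.4850y+0.1377z = 0.0069
det = 0.7693;  x = -0.0084+0.1467z,  y = 0.0006+-0.0428z
sphere 1 gives Az²+Bz+C=0 with A=1.0234, B=0.0594, C=-0.1267;  B²−4AC=0.5220;  roots -0.3820, 0.3240;  negative root z = -0.3820
x = -0.0644, y = 0.0169

(-0.0644, 0.0169, -0.3820)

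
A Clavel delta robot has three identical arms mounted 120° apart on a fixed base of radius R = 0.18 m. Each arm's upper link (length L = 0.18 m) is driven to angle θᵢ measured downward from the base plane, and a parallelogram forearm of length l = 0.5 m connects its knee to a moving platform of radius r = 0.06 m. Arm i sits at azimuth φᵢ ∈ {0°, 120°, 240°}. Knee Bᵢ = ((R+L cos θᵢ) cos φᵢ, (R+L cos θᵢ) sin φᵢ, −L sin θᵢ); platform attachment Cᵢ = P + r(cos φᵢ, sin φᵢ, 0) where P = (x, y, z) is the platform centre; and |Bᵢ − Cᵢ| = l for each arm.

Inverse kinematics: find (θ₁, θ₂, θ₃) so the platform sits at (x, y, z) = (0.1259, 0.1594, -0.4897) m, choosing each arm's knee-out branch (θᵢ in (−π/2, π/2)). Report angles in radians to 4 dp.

φ1=0.0° → target in arm frame (0.1259, 0.1594)
  e−x'=-0.0059;  (l²−L²−(e−x')²−y'²−z²)/2L = -0.1324
  γ=atan2(-0.4897,-0.0059)=-1.5828;  ψ=arccos(-0.2703)=1.8445;  θ1=γ+ψ≈0.2616
arm 2 (φ=120.0°): x'=0.0751, y'=-0.1887
  A cos θ + B sin θ = C:  0.0449·cos θ + -0.4897·sin θ = -0.1662
  √(A²+B²)=0.4918;  θ2 = -1.4794+1.9156 ≈ 0.4363
φ3=240.0° → target in arm frame (-0.2010, 0.0293)
  A=0.3210, B=-0.4897, C=(l²−L²−A²−y'²−z²)/(2L)=-0.3503
  θ3 = atan2(B,A) + arccos(C/0.5855) = 1.2215

θ₁ = 0.2616, θ₂ = 0.4363, θ₃ = 1.2215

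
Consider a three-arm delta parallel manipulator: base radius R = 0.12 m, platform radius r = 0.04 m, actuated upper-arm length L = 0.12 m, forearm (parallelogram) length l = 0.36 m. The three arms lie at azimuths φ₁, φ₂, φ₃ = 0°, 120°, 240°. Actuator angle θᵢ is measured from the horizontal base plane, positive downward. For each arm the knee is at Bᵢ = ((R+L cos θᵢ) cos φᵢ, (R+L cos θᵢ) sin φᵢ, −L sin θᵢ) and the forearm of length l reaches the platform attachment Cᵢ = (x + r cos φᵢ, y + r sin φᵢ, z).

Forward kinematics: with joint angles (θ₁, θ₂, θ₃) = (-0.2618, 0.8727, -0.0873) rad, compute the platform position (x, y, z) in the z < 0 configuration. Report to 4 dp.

arm 1 at φ=0.0°: ρ1 = 0.1959;  O1 = (0.1959, 0.0000, 0.0311)
O2 = (0.1571·cos120.0°, 0.1571·sin120.0°, -0.0919) = (-0.0786, 0.1361, -0.0919)
O3 = (0.1995·cos240.0°, 0.1995·sin240.0°, 0.0105) = (-0.0998, -0.1728, 0.0105)
|O₂|²−|O₁|² = -0.0062;  |O₃|²−|O₁|² = 0.0006
plane₁₂: -0.5490x+0.2722y+-0.2460z = -0.0062
Cramer: x(z) = 0.0057-0.2744z;  y(z) = -0.0114+0.3503z
quadratic in z: (1.1980)z²+(0.0343)z+(-0.0923)=0, √Δ=0.6660 → z ∈ {-0.2923, 0.2636}; z = -0.2923 (taking z<0)
x = 0.0859, y = -0.1138

(0.0859, -0.1138, -0.2923)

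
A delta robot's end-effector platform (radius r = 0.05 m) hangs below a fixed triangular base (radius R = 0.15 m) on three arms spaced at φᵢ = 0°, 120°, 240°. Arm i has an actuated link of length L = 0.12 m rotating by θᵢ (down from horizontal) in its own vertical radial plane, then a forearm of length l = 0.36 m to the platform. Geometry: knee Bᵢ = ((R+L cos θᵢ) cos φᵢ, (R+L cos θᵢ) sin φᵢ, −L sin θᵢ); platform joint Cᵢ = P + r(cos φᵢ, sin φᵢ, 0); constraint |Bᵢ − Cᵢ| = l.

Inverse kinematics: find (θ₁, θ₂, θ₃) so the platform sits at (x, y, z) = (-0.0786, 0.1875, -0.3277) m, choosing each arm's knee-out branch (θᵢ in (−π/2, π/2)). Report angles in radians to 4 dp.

θ₁ = 1.2217, θ₂ = -0.2622, θ₃ = 1.3960

φ1=0.0° → target in arm frame (-0.0786, 0.1875)
  e−x'=0.1786;  (l²−L²−(e−x')²−y'²−z²)/2L = -0.2468
  √(A²+B²)=0.3732;  θ1 = -1.0718+2.2935 ≈ 1.2217
arm 2 (φ=120.0°): x'=0.2017, y'=-0.0257
  e−x'=-0.1017;  (l²−L²−(e−x')²−y'²−z²)/2L = -0.0133
  √(A²+B²)=0.3431;  θ2 = -1.8717+1.6095 ≈ -0.2622
φ3=240.0° → target in arm frame (-0.1231, -0.1618)
  A=0.2231, B=-0.3277, C=(l²−L²−A²−y'²−z²)/(2L)=-0.2839
  γ=atan2(-0.3277,0.2231)=-0.9731;  ψ=arccos(-0.7162)=2.3691;  θ3=γ+ψ≈1.3960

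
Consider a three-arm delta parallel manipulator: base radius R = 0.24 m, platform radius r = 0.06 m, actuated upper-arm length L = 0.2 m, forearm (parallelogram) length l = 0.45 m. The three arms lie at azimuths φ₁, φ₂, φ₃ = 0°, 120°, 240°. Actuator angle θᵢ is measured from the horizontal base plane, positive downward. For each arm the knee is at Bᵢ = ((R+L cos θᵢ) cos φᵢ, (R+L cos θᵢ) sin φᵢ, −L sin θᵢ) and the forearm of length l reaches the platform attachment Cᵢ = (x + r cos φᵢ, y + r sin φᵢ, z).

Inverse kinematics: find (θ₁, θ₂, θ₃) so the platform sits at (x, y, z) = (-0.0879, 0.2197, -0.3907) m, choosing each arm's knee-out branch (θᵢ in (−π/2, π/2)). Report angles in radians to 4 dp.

θ₁ = 1.2216, θ₂ = -0.1745, θ₃ = 1.3961

arm 1 (φ=0.0°): x'=-0.0879, y'=0.2197
  e−x'=0.2679;  (l²−L²−(e−x')²−y'²−z²)/2L = -0.2755
  θ1 = atan2(B,A) + arccos(C/0.4737) = 1.2216
φ2=120.0° → target in arm frame (0.2342, -0.0337)
  A=-0.0542, B=-0.3907, C=(l²−L²−A²−y'²−z²)/(2L)=0.0144
  √(A²+B²)=0.3944;  θ2 = -1.7087+1.5342 ≈ -0.1745
rotate P by −φ3: (-0.1463, -0.1860, -0.3907)
  A=0.3263, B=-0.3907, C=(l²−L²−A²−y'²−z²)/(2L)=-0.3280
  θ3 = atan2(B,A) + arccos(C/0.5090) = 1.3961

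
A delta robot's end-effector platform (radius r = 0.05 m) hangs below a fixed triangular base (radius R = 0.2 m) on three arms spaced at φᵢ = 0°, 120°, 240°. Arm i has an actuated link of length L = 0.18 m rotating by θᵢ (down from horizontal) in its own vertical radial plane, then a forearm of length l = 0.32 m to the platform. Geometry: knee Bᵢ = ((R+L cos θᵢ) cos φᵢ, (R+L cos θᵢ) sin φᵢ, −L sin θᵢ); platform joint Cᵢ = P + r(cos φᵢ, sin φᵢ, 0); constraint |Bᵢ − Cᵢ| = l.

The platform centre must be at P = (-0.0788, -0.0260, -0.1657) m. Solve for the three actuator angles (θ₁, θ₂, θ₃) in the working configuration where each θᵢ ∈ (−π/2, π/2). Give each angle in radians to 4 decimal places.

θ₁ = 1.0473, θ₂ = 0.4363, θ₃ = -0.0004

arm 1 (φ=0.0°): x'=-0.0788, y'=-0.0260
  A=0.2288, B=-0.1657, C=(l²−L²−A²−y'²−z²)/(2L)=-0.0291
  √(A²+B²)=0.2825;  θ1 = -0.6268+1.6740 ≈ 1.0473
φ2=120.0° → target in arm frame (0.0169, 0.0812)
  A cos θ + B sin θ = C:  0.1331·cos θ + -0.1657·sin θ = 0.0506
  θ2 = atan2(B,A) + arccos(C/0.2125) = 0.4363
rotate P by −φ3: (0.0619, -0.0552, -0.1657)
  e−x'=0.0881;  (l²−L²−(e−x')²−y'²−z²)/2L = 0.0881
  θ3 = atan2(B,A) + arccos(C/0.1877) = -0.0004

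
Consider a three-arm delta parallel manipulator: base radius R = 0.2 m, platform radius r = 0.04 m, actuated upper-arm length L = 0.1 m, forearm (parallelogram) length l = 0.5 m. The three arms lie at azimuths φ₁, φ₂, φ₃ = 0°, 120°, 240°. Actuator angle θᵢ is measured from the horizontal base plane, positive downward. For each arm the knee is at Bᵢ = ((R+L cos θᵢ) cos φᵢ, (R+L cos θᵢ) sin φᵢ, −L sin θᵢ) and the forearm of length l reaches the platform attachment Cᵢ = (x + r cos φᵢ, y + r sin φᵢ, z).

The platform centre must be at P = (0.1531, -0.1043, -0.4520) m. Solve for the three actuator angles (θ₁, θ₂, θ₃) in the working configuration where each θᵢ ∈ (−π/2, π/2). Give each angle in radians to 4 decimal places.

arm 1 (φ=0.0°): x'=0.1531, y'=-0.1043
  e−x'=0.0069;  (l²−L²−(e−x')²−y'²−z²)/2L = 0.1238
  √(A²+B²)=0.4521;  θ1 = -1.5555+1.2933 ≈ -0.2623
φ2=120.0° → target in arm frame (-0.1669, -0.0804)
  A cos θ + B sin θ = C:  0.3269·cos θ + -0.4520·sin θ = -0.3881
  θ2 = atan2(B,A) + arccos(C/0.5578) = 1.3956
arm 3 (φ=240.0°): x'=0.0138, y'=0.1847
  A=0.1462, B=-0.4520, C=(l²−L²−A²−y'²−z²)/(2L)=-0.0991
  √(A²+B²)=0.4751;  θ3 = -1.2579+1.7809 ≈ 0.5230

θ₁ = -0.2623, θ₂ = 1.3956, θ₃ = 0.5230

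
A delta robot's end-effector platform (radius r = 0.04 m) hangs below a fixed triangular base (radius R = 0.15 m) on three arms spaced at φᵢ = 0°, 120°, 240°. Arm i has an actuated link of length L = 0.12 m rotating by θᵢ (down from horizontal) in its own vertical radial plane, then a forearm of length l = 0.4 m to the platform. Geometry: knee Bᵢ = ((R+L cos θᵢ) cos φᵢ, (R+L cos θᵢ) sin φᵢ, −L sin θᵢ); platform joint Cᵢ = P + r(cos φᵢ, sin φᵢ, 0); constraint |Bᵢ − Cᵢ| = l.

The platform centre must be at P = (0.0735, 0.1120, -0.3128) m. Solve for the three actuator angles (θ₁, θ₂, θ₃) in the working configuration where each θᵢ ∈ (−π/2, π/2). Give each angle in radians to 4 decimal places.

θ₁ = -0.3487, θ₂ = -0.2618, θ₃ = 0.7853

arm 1 (φ=0.0°): x'=0.0735, y'=0.1120
  A=0.0365, B=-0.3128, C=(l²−L²−A²−y'²−z²)/(2L)=0.1412
  γ=atan2(-0.3128,0.0365)=-1.4546;  ψ=arccos(0.4483)=1.1060;  θ1=γ+ψ≈-0.3487
arm 2 (φ=120.0°): x'=0.0602, y'=-0.1197
  e−x'=0.0498;  (l²−L²−(e−x')²−y'²−z²)/2L = 0.1290
  √(A²+B²)=0.3167;  θ2 = -1.4131+1.1513 ≈ -0.2618
arm 3 (φ=240.0°): x'=-0.1337, y'=0.0077
  A=0.2437, B=-0.3128, C=(l²−L²−A²−y'²−z²)/(2L)=-0.0488
  θ3 = atan2(B,A) + arccos(C/0.3966) = 0.7853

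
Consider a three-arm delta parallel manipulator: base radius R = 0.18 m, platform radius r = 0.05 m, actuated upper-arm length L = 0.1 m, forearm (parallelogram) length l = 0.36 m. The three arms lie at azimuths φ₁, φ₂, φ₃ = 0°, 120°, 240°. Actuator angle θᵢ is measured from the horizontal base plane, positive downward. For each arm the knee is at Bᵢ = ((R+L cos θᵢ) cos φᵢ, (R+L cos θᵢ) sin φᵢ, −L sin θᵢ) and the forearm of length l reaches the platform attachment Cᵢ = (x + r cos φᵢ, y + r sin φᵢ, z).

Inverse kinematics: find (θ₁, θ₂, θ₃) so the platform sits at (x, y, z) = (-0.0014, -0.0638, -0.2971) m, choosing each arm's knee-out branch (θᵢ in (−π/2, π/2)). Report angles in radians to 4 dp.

φ1=0.0° → target in arm frame (-0.0014, -0.0638)
  A cos θ + B sin θ = C:  0.1314·cos θ + -0.2971·sin θ = 0.0500
  γ=atan2(-0.2971,0.1314)=-1.1544;  ψ=arccos(0.1538)=1.4163;  θ1=γ+ψ≈0.2620
rotate P by −φ2: (-0.0546, 0.0331, -0.2971)
  A=0.1846, B=-0.2971, C=(l²−L²−A²−y'²−z²)/(2L)=-0.0191
  √(A²+B²)=0.3498;  θ2 = -1.0149+1.6255 ≈ 0.6105
rotate P by −φ3: (0.0560, 0.0307, -0.2971)
  e−x'=0.0740;  (l²−L²−(e−x')²−y'²−z²)/2L = 0.1245
  √(A²+B²)=0.3062;  θ3 = -1.3265+1.1519 ≈ -0.1746

θ₁ = 0.2620, θ₂ = 0.6105, θ₃ = -0.1746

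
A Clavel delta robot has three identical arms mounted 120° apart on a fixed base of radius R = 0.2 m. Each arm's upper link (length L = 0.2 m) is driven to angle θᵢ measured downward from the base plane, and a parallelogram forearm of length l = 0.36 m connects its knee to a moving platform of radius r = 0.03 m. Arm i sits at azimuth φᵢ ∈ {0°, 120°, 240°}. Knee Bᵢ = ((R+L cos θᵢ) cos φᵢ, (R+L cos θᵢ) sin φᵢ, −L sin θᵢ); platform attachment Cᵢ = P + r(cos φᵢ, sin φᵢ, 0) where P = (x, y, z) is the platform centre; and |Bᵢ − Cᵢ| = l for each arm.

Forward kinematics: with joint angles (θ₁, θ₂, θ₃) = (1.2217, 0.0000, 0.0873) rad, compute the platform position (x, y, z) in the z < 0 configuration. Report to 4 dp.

arm 1 at φ=0.0°: ρ1 = 0.2384;  O1 = (0.2384, 0.0000, -0.1879)
φ2=120.0°: virtual centre (-0.1850, 0.3204, 0.0000), radius l
O3 = (0.3692·cos240.0°, 0.3692·sin240.0°, -0.0174) = (-0.1846, -0.3198, -0.0174)
|O₂|²−|O₁|² = 0.0447;  |O₃|²−|O₁|² = 0.0445
plane₁₂: -0.8468x+0.6409y+0.3759z = 0.0447
Cramer: x(z) = -0.0527+0.4234z;  y(z) = 0.0002-0.0270z
quadratic in z: (1.1800)z²+(0.1293)z+(-0.0095)=0, √Δ=0.2484 → z ∈ {-0.1601, 0.0505}; z = -0.1601 (taking z<0)
x = -0.1205, y = 0.0045

(-0.1205, 0.0045, -0.1601)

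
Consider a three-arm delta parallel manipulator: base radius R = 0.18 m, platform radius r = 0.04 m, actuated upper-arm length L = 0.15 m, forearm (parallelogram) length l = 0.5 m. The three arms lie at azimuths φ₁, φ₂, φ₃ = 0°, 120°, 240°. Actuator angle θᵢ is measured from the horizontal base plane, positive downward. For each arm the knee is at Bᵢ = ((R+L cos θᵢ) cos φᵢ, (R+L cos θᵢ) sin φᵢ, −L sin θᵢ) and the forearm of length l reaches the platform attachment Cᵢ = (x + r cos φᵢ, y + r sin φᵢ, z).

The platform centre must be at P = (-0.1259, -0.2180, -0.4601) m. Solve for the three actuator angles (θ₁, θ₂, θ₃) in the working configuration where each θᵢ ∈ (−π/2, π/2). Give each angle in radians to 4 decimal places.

arm 1 (φ=0.0°): x'=-0.1259, y'=-0.2180
  A=0.2659, B=-0.4601, C=(l²−L²−A²−y'²−z²)/(2L)=-0.3414
  √(A²+B²)=0.5314;  θ1 = -1.0468+2.2685 ≈ 1.2217
arm 2 (φ=120.0°): x'=-0.1258, y'=0.2180
  A cos θ + B sin θ = C:  0.2658·cos θ + -0.4601·sin θ = -0.3413
  √(A²+B²)=0.5314;  θ2 = -1.0469+2.2684 ≈ 1.2215
rotate P by −φ3: (0.2517, 0.0000, -0.4601)
  A=-0.1117, B=-0.4601, C=(l²−L²−A²−y'²−z²)/(2L)=0.0111
  θ3 = atan2(B,A) + arccos(C/0.4735) = -0.2616

θ₁ = 1.2217, θ₂ = 1.2215, θ₃ = -0.2616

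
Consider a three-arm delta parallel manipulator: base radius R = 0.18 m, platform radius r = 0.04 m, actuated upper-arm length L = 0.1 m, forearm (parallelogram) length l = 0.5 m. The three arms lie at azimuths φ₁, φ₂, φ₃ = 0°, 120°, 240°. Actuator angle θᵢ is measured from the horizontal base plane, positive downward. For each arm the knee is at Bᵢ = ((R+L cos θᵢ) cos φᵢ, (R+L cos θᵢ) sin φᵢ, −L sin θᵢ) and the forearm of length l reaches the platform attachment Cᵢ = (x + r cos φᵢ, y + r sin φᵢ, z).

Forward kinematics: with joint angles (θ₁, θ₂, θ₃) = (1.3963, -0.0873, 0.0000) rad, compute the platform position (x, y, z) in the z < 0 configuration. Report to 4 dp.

φ1=0.0°: virtual centre (0.1574, 0.0000, -0.0985), radius l
arm 2 at φ=120.0°: ρ2 = 0.2396;  centre 2 = (-0.1198, 0.2075, 0.0087)
φ3=240.0°: virtual centre (-0.1200, -0.2078, 0.0000), radius l
subtract pairs → two planes through P
linear system: -0.5543x+0.4150y = 0.0230−0.2144z; -0.5547x+-0.4157y = 0.0231−0.1970z
det = 0.4607;  x = -0.0416+0.3709z,  y = -0.0001+-0.0212z
sphere 1 gives Az²+Bz+C=0 with A=1.1380, B=0.0493, C=-0.2007;  B²−4AC=0.9161;  roots -0.4422, 0.3988;  negative root z = -0.4422
x = -0.2057, y = 0.0092

(-0.2057, 0.0092, -0.4422)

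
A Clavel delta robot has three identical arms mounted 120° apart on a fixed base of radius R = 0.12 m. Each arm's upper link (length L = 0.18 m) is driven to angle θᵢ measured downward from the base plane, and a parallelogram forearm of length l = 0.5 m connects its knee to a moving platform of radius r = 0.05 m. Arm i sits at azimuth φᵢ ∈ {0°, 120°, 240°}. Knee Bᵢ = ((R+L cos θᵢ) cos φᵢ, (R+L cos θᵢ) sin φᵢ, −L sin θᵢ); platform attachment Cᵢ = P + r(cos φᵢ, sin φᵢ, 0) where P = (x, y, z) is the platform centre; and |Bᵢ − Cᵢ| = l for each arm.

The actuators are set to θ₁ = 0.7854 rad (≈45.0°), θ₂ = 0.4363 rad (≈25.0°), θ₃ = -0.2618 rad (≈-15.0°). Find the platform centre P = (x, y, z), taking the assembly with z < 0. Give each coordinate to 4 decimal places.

(-0.1655, -0.1318, -0.4452)

φ1=0.0°: virtual centre (0.1973, 0.0000, -0.1273), radius l
centre 2 = (0.2331·cos120.0°, 0.2331·sin120.0°, -0.0761) = (-0.1166, 0.2019, -0.0761)
centre 3 = (0.2439·cos240.0°, 0.2439·sin240.0°, 0.0466) = (-0.1219, -0.2112, 0.0466)
eliminate P² terms by subtracting sphere 1 from 2 and 3
[-0.6277 0.4038 0.1024]·P = 0.0050;  [-0.6384 -0.4224 0.3477]·P = 0.0065
Cramer: x(z) = -0.0091+0.3513z;  y(z) = -0.0017+0.2924z
into |P−centre ₁|² = l²: 1.2088z² + 0.1086z + -0.1912 = 0;  Δ = 0.9364;  z = -0.4452 or 0.3553 → z<0 root = -0.4452
x = -0.1655, y = -0.1318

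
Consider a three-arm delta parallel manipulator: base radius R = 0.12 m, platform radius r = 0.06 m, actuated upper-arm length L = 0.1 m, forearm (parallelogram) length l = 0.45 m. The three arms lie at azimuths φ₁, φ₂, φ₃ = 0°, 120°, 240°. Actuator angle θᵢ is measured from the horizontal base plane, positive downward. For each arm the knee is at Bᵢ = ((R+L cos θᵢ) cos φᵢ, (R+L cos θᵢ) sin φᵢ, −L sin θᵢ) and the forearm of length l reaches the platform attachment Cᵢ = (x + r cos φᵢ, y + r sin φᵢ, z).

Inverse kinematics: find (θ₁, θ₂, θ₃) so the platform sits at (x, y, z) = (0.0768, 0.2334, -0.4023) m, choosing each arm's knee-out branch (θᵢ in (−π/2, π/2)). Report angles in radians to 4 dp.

θ₁ = 0.2622, θ₂ = -0.0871, θ₃ = 1.3093

φ1=0.0° → target in arm frame (0.0768, 0.2334)
  A=-0.0168, B=-0.4023, C=(l²−L²−A²−y'²−z²)/(2L)=-0.1205
  γ=atan2(-0.4023,-0.0168)=-1.6125;  ψ=arccos(-0.2993)=1.8748;  θ1=γ+ψ≈0.2622
φ2=120.0° → target in arm frame (0.1637, -0.1832)
  A=-0.1037, B=-0.4023, C=(l²−L²−A²−y'²−z²)/(2L)=-0.0684
  γ=atan2(-0.4023,-0.1037)=-1.8231;  ψ=arccos(-0.1645)=1.7361;  θ2=γ+ψ≈-0.0871
φ3=240.0° → target in arm frame (-0.2405, -0.0502)
  A cos θ + B sin θ = C:  0.3005·cos θ + -0.4023·sin θ = -0.3109
  √(A²+B²)=0.5022;  θ3 = -0.9292+2.2385 ≈ 1.3093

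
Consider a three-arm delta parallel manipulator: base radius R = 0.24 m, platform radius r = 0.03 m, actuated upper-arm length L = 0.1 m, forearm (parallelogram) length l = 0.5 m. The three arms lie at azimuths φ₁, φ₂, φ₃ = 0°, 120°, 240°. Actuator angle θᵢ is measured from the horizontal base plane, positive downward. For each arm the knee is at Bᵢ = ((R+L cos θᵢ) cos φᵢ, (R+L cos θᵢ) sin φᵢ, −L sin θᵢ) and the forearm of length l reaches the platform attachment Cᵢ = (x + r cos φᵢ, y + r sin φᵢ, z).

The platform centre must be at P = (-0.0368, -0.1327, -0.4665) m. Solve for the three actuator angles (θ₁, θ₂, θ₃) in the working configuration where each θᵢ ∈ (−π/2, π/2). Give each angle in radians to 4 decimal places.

φ1=0.0° → target in arm frame (-0.0368, -0.1327)
  A=0.2468, B=-0.4665, C=(l²−L²−A²−y'²−z²)/(2L)=-0.2807
  θ1 = atan2(B,A) + arccos(C/0.5278) = 1.0474
φ2=120.0° → target in arm frame (-0.0965, 0.0982)
  A=0.3065, B=-0.4665, C=(l²−L²−A²−y'²−z²)/(2L)=-0.4061
  θ2 = atan2(B,A) + arccos(C/0.5582) = 1.3961
φ3=240.0° → target in arm frame (0.1333, 0.0345)
  A cos θ + B sin θ = C:  0.0767·cos θ + -0.4665·sin θ = 0.0765
  √(A²+B²)=0.4728;  θ3 = -1.4079+1.4082 ≈ 0.0003

θ₁ = 1.0474, θ₂ = 1.3961, θ₃ = 0.0003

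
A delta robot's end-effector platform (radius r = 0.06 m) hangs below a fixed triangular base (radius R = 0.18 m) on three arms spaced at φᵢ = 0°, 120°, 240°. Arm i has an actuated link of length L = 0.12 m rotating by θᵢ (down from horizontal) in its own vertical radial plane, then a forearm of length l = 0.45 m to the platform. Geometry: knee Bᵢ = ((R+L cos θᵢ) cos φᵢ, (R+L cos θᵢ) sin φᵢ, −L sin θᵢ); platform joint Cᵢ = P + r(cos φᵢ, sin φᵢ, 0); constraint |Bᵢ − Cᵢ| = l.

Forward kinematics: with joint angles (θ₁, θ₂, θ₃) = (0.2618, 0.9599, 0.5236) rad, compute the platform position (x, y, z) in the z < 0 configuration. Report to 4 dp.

(0.0767, -0.0634, -0.4471)

arm 1 at φ=0.0°: (R−r)+L cos θ1 = 0.2359;  centre 1 = (0.2359, 0.0000, -0.0311)
centre 2 = (0.1888·cos120.0°, 0.1888·sin120.0°, -0.0983) = (-0.0944, 0.1635, -0.0983)
φ3=240.0°: virtual centre (-0.1120, -0.1939, -0.0600), radius l
eliminate P² terms by subtracting sphere 1 from 2 and 3
linear system: -0.6607x+0.3271y = -0.0113−-0.1345z; -0.6957x+-0.3878y = -0.0029−-0.0579z
det = 0.4838;  x = 0.0110+-0.1469z,  y = -0.0123+0.1143z
quadratic in z: (1.0347)z²+(0.1254)z+(-0.1508)=0, √Δ=0.7999 → z ∈ {-0.4471, 0.3260}; z = -0.4471 (taking z<0)
x = 0.0767, y = -0.0634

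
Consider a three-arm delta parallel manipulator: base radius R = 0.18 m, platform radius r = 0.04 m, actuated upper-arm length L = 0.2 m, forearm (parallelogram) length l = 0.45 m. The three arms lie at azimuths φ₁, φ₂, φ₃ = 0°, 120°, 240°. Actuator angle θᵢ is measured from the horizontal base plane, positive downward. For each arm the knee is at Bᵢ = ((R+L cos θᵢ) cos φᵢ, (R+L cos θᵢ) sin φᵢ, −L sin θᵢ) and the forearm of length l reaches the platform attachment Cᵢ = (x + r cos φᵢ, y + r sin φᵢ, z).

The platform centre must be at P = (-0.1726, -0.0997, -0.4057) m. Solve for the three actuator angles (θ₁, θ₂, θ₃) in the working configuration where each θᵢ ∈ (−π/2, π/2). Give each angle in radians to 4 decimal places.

arm 1 (φ=0.0°): x'=-0.1726, y'=-0.0997
  e−x'=0.3126;  (l²−L²−(e−x')²−y'²−z²)/2L = -0.2744
  θ1 = atan2(B,A) + arccos(C/0.5122) = 1.2219
φ2=120.0° → target in arm frame (0.0000, 0.1993)
  A cos θ + B sin θ = C:  0.1400·cos θ + -0.4057·sin θ = -0.1536
  √(A²+B²)=0.4292;  θ2 = -1.2384+1.9368 ≈ 0.6984
rotate P by −φ3: (0.1726, -0.0996, -0.4057)
  A cos θ + B sin θ = C:  -0.0326·cos θ + -0.4057·sin θ = -0.0327
  θ3 = atan2(B,A) + arccos(C/0.4070) = 0.0002

θ₁ = 1.2219, θ₂ = 0.6984, θ₃ = 0.0002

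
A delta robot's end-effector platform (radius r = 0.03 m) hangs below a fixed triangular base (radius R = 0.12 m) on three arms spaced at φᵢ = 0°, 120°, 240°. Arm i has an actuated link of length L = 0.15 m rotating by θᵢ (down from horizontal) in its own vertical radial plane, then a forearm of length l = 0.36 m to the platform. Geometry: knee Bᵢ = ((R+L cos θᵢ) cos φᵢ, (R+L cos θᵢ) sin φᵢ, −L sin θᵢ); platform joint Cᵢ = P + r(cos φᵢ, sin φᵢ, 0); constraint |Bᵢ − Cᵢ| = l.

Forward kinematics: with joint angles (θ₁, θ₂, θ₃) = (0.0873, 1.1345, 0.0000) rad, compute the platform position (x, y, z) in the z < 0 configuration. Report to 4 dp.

centre 1 = (0.2394·cos0.0°, 0.2394·sin0.0°, -0.0131) = (0.2394, 0.0000, -0.0131)
φ2=120.0°: virtual centre (-0.0767, 0.1328, -0.1359), radius l
φ3=240.0°: virtual centre (-0.1200, -0.2078, 0.0000), radius l
subtract pairs → two planes through P
plane₁₂: -0.6322x+0.2657y+-0.2457z = -0.0155
Cramer: x(z) = 0.0141-0.2098z;  y(z) = -0.0247+0.4257z
sphere 1 gives Az²+Bz+C=0 with A=1.2252, B=0.0997, C=-0.0781;  B²−4AC=0.3925;  roots -0.2963, 0.2150;  negative root z = -0.2963
x = 0.0763, y = -0.1508

(0.0763, -0.1508, -0.2963)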